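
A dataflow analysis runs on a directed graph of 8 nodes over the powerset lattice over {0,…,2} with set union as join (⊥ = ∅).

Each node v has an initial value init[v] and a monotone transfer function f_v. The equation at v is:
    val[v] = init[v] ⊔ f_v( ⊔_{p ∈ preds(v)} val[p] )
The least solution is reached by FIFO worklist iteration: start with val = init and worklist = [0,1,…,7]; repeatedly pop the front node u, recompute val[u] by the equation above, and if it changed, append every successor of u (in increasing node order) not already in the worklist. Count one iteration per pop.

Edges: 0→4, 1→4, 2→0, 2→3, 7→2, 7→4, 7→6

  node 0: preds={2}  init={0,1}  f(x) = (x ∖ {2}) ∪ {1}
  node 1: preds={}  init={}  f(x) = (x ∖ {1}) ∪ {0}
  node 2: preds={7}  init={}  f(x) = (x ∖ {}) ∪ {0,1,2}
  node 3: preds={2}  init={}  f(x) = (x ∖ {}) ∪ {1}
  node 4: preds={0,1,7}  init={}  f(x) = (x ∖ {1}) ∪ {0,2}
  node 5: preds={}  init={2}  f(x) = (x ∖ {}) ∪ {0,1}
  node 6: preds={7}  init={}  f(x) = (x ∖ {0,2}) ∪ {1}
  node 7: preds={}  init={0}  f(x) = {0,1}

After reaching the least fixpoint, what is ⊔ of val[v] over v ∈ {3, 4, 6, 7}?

Worklist (12 pops):
  #1 pop 0: in={} → {0,1} (no change)
  #2 pop 1: in={} → {0} (was {}); enqueue []
  #3 pop 2: in={0} → {0,1,2} (was {}); enqueue [0]
  #4 pop 3: in={0,1,2} → {0,1,2} (was {}); enqueue []
  #5 pop 4: in={0,1} → {0,2} (was {}); enqueue []
  #6 pop 5: in={} → {0,1,2} (was {2}); enqueue []
  #7 pop 6: in={0} → {1} (was {}); enqueue []
  #8 pop 7: in={} → {0,1} (was {0}); enqueue [2,4,6]
  #9 pop 0: in={0,1,2} → {0,1} (no change)
  #10 pop 2: in={0,1} → {0,1,2} (no change)
  #11 pop 4: in={0,1} → {0,2} (no change)
  #12 pop 6: in={0,1} → {1} (no change)

Fixpoint:
  val[0] = {0,1}
  val[1] = {0}
  val[2] = {0,1,2}
  val[3] = {0,1,2}
  val[4] = {0,2}
  val[5] = {0,1,2}
  val[6] = {1}
  val[7] = {0,1}

{0,1,2}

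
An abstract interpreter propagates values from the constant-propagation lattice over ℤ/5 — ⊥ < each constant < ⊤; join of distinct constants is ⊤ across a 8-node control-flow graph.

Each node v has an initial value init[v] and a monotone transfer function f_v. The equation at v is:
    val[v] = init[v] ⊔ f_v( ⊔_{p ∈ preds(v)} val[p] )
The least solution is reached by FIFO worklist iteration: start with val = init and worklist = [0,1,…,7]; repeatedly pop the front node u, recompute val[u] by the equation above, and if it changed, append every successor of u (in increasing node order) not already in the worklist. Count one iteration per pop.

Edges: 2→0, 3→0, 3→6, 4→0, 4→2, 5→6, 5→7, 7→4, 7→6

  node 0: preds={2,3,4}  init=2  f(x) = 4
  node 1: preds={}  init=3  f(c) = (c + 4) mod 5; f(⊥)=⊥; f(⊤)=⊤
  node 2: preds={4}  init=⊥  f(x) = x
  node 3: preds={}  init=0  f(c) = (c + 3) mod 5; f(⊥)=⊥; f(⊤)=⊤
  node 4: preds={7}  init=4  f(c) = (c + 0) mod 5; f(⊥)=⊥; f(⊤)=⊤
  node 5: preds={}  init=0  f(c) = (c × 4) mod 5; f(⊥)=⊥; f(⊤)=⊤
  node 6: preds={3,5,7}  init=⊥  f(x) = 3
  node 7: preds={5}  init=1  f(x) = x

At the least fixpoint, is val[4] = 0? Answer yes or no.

no

Iteration log — 13 steps:
  step 1. node 0  ⊔preds=⊤  new=⊤  old=2  +wl: 
  step 2. node 1  ⊔preds=⊥  new=3  stable
  step 3. node 2  ⊔preds=4  new=4  old=⊥  +wl: 0
  step 4. node 3  ⊔preds=⊥  new=0  stable
  step 5. node 4  ⊔preds=1  new=⊤  old=4  +wl: 2
  step 6. node 5  ⊔preds=⊥  new=0  stable
  step 7. node 6  ⊔preds=⊤  new=3  old=⊥  +wl: 
  step 8. node 7  ⊔preds=0  new=⊤  old=1  +wl: 4,6
  step 9. node 0  ⊔preds=⊤  new=⊤  stable
  step 10. node 2  ⊔preds=⊤  new=⊤  old=4  +wl: 0
  step 11. node 4  ⊔preds=⊤  new=⊤  stable
  step 12. node 6  ⊔preds=⊤  new=3  stable
  step 13. node 0  ⊔preds=⊤  new=⊤  stable

Least fixpoint reached:
  node 0: ⊤
  node 1: 3
  node 2: ⊤
  node 3: 0
  node 4: ⊤
  node 5: 0
  node 6: 3
  node 7: ⊤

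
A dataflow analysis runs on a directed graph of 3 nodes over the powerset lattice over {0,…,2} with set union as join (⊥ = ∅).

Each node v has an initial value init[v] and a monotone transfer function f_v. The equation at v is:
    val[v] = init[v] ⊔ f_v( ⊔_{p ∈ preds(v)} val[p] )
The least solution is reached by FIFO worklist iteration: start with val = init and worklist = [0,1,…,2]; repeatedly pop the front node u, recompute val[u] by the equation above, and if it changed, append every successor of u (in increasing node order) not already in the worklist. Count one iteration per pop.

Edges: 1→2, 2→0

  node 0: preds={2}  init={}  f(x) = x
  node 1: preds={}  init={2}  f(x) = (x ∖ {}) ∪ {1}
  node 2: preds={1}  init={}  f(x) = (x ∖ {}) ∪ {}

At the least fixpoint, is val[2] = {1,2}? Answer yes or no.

Worklist (4 pops):
  #1 pop 0: in={} → {} (no change)
  #2 pop 1: in={} → {1,2} (was {2}); enqueue []
  #3 pop 2: in={1,2} → {1,2} (was {}); enqueue [0]
  #4 pop 0: in={1,2} → {1,2} (was {}); enqueue []

Fixpoint:
  val[0] = {1,2}
  val[1] = {1,2}
  val[2] = {1,2}

yes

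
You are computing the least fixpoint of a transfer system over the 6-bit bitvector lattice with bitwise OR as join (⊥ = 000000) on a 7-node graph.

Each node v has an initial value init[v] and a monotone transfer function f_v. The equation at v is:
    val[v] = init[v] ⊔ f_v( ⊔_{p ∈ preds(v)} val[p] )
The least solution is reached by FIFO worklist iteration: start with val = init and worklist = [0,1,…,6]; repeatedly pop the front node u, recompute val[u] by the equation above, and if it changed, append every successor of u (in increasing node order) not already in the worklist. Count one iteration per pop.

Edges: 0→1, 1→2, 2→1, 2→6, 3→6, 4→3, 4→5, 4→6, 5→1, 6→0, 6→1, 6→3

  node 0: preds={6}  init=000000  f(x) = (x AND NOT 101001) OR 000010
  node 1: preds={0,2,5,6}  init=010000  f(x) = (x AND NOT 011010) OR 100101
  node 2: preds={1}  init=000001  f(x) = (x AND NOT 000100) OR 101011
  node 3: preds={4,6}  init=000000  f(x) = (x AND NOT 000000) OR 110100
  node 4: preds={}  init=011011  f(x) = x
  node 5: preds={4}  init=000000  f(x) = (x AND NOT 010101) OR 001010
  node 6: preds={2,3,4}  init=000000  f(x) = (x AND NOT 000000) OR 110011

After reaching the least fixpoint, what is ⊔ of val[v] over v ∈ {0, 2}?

111111

Iteration log — 11 steps:
  step 1. node 0  ⊔preds=000000  new=000010  old=000000  +wl: 
  step 2. node 1  ⊔preds=000011  new=110101  old=010000  +wl: 
  step 3. node 2  ⊔preds=110101  new=111011  old=000001  +wl: 1
  step 4. node 3  ⊔preds=011011  new=111111  old=000000  +wl: 
  step 5. node 4  ⊔preds=000000  new=011011  stable
  step 6. node 5  ⊔preds=011011  new=001010  old=000000  +wl: 
  step 7. node 6  ⊔preds=111111  new=111111  old=000000  +wl: 0,3
  step 8. node 1  ⊔preds=111111  new=110101  stable
  step 9. node 0  ⊔preds=111111  new=010110  old=000010  +wl: 1
  step 10. node 3  ⊔preds=111111  new=111111  stable
  step 11. node 1  ⊔preds=111111  new=110101  stable

Least fixpoint reached:
  node 0: 010110
  node 1: 110101
  node 2: 111011
  node 3: 111111
  node 4: 011011
  node 5: 001010
  node 6: 111111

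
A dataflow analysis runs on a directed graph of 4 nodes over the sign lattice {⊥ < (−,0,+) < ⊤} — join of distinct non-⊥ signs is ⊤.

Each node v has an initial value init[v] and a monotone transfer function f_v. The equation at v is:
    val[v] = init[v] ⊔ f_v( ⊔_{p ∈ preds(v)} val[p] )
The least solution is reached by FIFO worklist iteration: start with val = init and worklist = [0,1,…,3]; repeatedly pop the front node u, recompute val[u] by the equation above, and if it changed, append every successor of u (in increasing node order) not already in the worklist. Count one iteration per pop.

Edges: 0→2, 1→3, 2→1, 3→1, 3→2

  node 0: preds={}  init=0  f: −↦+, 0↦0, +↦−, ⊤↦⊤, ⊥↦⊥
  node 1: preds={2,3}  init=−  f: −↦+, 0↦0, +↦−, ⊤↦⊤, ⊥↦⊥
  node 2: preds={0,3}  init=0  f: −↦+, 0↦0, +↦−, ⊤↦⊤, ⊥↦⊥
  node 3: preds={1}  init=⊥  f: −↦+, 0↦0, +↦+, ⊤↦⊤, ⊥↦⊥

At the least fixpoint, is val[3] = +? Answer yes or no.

Trace (7 dequeues):
  [1] u=0 | in ⊥ | out 0 | ==
  [2] u=1 | in 0 | out ⊤ | prev − | push {}
  [3] u=2 | in 0 | out 0 | ==
  [4] u=3 | in ⊤ | out ⊤ | prev ⊥ | push {1,2}
  [5] u=1 | in ⊤ | out ⊤ | ==
  [6] u=2 | in ⊤ | out ⊤ | prev 0 | push {1}
  [7] u=1 | in ⊤ | out ⊤ | ==

Converged values:
  [0] 0
  [1] ⊤
  [2] ⊤
  [3] ⊤

no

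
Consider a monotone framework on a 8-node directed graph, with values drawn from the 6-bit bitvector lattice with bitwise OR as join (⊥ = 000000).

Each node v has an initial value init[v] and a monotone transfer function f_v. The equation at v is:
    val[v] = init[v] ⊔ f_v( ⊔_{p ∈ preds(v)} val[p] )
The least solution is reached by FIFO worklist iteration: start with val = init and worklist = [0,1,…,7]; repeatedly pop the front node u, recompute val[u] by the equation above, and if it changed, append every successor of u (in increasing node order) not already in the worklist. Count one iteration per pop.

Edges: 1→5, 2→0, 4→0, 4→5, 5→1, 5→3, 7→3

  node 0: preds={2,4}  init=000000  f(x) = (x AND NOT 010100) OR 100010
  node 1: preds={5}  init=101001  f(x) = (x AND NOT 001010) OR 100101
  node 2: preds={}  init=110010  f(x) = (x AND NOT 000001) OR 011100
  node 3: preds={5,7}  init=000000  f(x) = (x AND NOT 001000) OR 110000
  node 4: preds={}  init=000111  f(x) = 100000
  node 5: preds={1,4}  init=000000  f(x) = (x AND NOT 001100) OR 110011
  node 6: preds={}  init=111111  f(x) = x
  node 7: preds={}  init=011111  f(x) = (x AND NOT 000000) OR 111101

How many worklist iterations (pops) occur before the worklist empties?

12

Worklist (12 pops):
  #1 pop 0: in=110111 → 100011 (was 000000); enqueue []
  #2 pop 1: in=000000 → 101101 (was 101001); enqueue []
  #3 pop 2: in=000000 → 111110 (was 110010); enqueue [0]
  #4 pop 3: in=011111 → 110111 (was 000000); enqueue []
  #5 pop 4: in=000000 → 100111 (was 000111); enqueue []
  #6 pop 5: in=101111 → 110011 (was 000000); enqueue [1,3]
  #7 pop 6: in=000000 → 111111 (no change)
  #8 pop 7: in=000000 → 111111 (was 011111); enqueue []
  #9 pop 0: in=111111 → 101011 (was 100011); enqueue []
  #10 pop 1: in=110011 → 111101 (was 101101); enqueue [5]
  #11 pop 3: in=111111 → 110111 (no change)
  #12 pop 5: in=111111 → 110011 (no change)

Fixpoint:
  val[0] = 101011
  val[1] = 111101
  val[2] = 111110
  val[3] = 110111
  val[4] = 100111
  val[5] = 110011
  val[6] = 111111
  val[7] = 111111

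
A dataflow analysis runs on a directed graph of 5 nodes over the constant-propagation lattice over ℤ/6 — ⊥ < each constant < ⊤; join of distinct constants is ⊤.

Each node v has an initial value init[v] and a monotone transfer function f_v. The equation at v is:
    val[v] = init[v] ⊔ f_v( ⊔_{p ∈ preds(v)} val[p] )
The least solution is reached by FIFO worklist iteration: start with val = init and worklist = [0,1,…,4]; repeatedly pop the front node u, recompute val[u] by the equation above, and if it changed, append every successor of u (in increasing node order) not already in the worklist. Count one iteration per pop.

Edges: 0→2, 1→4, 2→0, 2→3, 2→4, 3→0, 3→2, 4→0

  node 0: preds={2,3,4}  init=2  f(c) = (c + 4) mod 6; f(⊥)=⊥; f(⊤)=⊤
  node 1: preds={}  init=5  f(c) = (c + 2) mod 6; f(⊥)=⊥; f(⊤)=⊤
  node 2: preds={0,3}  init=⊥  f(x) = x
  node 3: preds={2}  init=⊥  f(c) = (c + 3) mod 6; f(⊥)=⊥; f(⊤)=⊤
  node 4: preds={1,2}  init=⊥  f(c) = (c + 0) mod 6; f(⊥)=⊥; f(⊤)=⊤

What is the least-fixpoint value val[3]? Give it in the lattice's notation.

⊤

Iteration log — 12 steps:
  step 1. node 0  ⊔preds=⊥  new=2  stable
  step 2. node 1  ⊔preds=⊥  new=5  stable
  step 3. node 2  ⊔preds=2  new=2  old=⊥  +wl: 0
  step 4. node 3  ⊔preds=2  new=5  old=⊥  +wl: 2
  step 5. node 4  ⊔preds=⊤  new=⊤  old=⊥  +wl: 
  step 6. node 0  ⊔preds=⊤  new=⊤  old=2  +wl: 
  step 7. node 2  ⊔preds=⊤  new=⊤  old=2  +wl: 0,3,4
  step 8. node 0  ⊔preds=⊤  new=⊤  stable
  step 9. node 3  ⊔preds=⊤  new=⊤  old=5  +wl: 0,2
  step 10. node 4  ⊔preds=⊤  new=⊤  stable
  step 11. node 0  ⊔preds=⊤  new=⊤  stable
  step 12. node 2  ⊔preds=⊤  new=⊤  stable

Least fixpoint reached:
  node 0: ⊤
  node 1: 5
  node 2: ⊤
  node 3: ⊤
  node 4: ⊤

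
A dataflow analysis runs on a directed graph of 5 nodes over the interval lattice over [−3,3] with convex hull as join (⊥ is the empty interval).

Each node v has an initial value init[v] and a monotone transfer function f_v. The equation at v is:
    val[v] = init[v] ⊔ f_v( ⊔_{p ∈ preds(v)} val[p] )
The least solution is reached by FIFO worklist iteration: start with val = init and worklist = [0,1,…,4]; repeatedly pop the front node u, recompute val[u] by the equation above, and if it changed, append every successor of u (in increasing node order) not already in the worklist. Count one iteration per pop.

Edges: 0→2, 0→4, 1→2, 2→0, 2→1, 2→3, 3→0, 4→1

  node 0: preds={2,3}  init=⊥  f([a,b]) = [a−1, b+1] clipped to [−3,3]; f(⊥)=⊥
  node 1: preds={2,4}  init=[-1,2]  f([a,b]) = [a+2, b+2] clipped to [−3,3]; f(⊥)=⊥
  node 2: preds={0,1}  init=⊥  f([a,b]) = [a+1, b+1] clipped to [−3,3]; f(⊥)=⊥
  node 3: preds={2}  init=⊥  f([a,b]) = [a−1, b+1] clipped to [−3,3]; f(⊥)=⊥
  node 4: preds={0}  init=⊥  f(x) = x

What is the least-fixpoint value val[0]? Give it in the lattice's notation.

[-3,3]

Worklist (19 pops):
  #1 pop 0: in=⊥ → ⊥ (no change)
  #2 pop 1: in=⊥ → [-1,2] (no change)
  #3 pop 2: in=[-1,2] → [0,3] (was ⊥); enqueue [0,1]
  #4 pop 3: in=[0,3] → [-1,3] (was ⊥); enqueue []
  #5 pop 4: in=⊥ → ⊥ (no change)
  #6 pop 0: in=[-1,3] → [-2,3] (was ⊥); enqueue [2,4]
  #7 pop 1: in=[0,3] → [-1,3] (was [-1,2]); enqueue []
  #8 pop 2: in=[-2,3] → [-1,3] (was [0,3]); enqueue [0,1,3]
  #9 pop 4: in=[-2,3] → [-2,3] (was ⊥); enqueue []
  #10 pop 0: in=[-1,3] → [-2,3] (no change)
  #11 pop 1: in=[-2,3] → [-1,3] (no change)
  #12 pop 3: in=[-1,3] → [-2,3] (was [-1,3]); enqueue [0]
  #13 pop 0: in=[-2,3] → [-3,3] (was [-2,3]); enqueue [2,4]
  #14 pop 2: in=[-3,3] → [-2,3] (was [-1,3]); enqueue [0,1,3]
  #15 pop 4: in=[-3,3] → [-3,3] (was [-2,3]); enqueue []
  #16 pop 0: in=[-2,3] → [-3,3] (no change)
  #17 pop 1: in=[-3,3] → [-1,3] (no change)
  #18 pop 3: in=[-2,3] → [-3,3] (was [-2,3]); enqueue [0]
  #19 pop 0: in=[-3,3] → [-3,3] (no change)

Fixpoint:
  val[0] = [-3,3]
  val[1] = [-1,3]
  val[2] = [-2,3]
  val[3] = [-3,3]
  val[4] = [-3,3]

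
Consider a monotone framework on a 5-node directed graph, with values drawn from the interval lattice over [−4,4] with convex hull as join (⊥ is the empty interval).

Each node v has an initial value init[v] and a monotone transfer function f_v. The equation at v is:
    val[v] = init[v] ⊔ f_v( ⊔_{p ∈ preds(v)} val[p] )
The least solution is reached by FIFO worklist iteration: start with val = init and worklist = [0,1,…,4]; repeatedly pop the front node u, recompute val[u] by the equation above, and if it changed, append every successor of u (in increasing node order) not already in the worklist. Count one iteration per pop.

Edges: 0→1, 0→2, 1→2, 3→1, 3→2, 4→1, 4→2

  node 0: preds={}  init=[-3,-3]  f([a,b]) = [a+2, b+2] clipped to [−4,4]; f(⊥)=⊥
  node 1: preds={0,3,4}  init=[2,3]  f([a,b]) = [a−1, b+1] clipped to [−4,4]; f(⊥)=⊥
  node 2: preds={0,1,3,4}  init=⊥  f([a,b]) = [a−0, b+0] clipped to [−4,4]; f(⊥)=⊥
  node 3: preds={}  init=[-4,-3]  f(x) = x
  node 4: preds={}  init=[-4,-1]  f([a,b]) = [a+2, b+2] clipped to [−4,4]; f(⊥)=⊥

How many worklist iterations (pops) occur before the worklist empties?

Worklist (5 pops):
  #1 pop 0: in=⊥ → [-3,-3] (no change)
  #2 pop 1: in=[-4,-1] → [-4,3] (was [2,3]); enqueue []
  #3 pop 2: in=[-4,3] → [-4,3] (was ⊥); enqueue []
  #4 pop 3: in=⊥ → [-4,-3] (no change)
  #5 pop 4: in=⊥ → [-4,-1] (no change)

Fixpoint:
  val[0] = [-3,-3]
  val[1] = [-4,3]
  val[2] = [-4,3]
  val[3] = [-4,-3]
  val[4] = [-4,-1]

5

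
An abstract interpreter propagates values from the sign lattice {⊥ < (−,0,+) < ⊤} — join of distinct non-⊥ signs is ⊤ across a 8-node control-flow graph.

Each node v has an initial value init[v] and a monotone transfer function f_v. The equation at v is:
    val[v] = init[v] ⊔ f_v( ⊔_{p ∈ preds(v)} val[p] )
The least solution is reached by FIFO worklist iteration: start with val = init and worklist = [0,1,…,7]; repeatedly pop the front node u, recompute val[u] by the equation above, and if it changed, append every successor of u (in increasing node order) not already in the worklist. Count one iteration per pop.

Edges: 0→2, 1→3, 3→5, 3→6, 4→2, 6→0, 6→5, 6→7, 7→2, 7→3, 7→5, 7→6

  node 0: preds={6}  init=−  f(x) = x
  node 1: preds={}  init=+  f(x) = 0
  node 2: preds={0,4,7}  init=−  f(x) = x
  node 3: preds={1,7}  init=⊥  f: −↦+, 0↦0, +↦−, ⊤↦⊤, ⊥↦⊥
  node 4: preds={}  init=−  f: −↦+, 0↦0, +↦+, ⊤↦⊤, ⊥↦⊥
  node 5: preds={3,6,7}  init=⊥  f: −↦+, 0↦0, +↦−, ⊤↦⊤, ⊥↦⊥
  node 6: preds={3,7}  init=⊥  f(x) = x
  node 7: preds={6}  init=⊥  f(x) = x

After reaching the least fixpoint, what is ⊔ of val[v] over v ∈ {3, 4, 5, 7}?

⊤

Iteration log — 13 steps:
  step 1. node 0  ⊔preds=⊥  new=−  stable
  step 2. node 1  ⊔preds=⊥  new=⊤  old=+  +wl: 
  step 3. node 2  ⊔preds=−  new=−  stable
  step 4. node 3  ⊔preds=⊤  new=⊤  old=⊥  +wl: 
  step 5. node 4  ⊔preds=⊥  new=−  stable
  step 6. node 5  ⊔preds=⊤  new=⊤  old=⊥  +wl: 
  step 7. node 6  ⊔preds=⊤  new=⊤  old=⊥  +wl: 0,5
  step 8. node 7  ⊔preds=⊤  new=⊤  old=⊥  +wl: 2,3,6
  step 9. node 0  ⊔preds=⊤  new=⊤  old=−  +wl: 
  step 10. node 5  ⊔preds=⊤  new=⊤  stable
  step 11. node 2  ⊔preds=⊤  new=⊤  old=−  +wl: 
  step 12. node 3  ⊔preds=⊤  new=⊤  stable
  step 13. node 6  ⊔preds=⊤  new=⊤  stable

Least fixpoint reached:
  node 0: ⊤
  node 1: ⊤
  node 2: ⊤
  node 3: ⊤
  node 4: −
  node 5: ⊤
  node 6: ⊤
  node 7: ⊤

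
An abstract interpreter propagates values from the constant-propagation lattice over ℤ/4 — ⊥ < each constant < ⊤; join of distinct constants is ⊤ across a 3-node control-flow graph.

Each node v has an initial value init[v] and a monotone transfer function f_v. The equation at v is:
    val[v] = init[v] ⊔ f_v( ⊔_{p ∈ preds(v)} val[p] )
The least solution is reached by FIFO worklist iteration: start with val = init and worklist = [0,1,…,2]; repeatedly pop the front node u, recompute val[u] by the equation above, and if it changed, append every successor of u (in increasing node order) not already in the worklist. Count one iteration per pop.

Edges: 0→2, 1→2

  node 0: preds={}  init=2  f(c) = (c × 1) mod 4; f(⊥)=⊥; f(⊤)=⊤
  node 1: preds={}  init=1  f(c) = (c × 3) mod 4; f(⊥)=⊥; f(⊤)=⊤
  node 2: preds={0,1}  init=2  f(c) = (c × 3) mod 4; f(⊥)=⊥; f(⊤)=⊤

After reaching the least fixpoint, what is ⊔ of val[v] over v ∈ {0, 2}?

Trace (3 dequeues):
  [1] u=0 | in ⊥ | out 2 | ==
  [2] u=1 | in ⊥ | out 1 | ==
  [3] u=2 | in ⊤ | out ⊤ | prev 2 | push {}

Converged values:
  [0] 2
  [1] 1
  [2] ⊤

⊤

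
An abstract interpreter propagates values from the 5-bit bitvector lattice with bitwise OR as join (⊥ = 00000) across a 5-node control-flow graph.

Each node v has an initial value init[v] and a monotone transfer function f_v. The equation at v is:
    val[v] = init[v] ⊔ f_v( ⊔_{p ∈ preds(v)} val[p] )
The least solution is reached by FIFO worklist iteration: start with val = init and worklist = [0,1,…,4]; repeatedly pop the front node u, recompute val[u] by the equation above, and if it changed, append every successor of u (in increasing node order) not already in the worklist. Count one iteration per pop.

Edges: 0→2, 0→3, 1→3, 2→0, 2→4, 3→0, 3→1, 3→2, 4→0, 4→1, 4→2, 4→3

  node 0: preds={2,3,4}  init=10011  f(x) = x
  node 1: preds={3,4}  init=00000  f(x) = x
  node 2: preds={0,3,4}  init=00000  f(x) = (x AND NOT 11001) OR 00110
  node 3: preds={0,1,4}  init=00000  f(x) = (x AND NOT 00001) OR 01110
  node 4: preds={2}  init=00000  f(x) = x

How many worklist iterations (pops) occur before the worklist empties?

9

Worklist (9 pops):
  #1 pop 0: in=00000 → 10011 (no change)
  #2 pop 1: in=00000 → 00000 (no change)
  #3 pop 2: in=10011 → 00110 (was 00000); enqueue [0]
  #4 pop 3: in=10011 → 11110 (was 00000); enqueue [1,2]
  #5 pop 4: in=00110 → 00110 (was 00000); enqueue [3]
  #6 pop 0: in=11110 → 11111 (was 10011); enqueue []
  #7 pop 1: in=11110 → 11110 (was 00000); enqueue []
  #8 pop 2: in=11111 → 00110 (no change)
  #9 pop 3: in=11111 → 11110 (no change)

Fixpoint:
  val[0] = 11111
  val[1] = 11110
  val[2] = 00110
  val[3] = 11110
  val[4] = 00110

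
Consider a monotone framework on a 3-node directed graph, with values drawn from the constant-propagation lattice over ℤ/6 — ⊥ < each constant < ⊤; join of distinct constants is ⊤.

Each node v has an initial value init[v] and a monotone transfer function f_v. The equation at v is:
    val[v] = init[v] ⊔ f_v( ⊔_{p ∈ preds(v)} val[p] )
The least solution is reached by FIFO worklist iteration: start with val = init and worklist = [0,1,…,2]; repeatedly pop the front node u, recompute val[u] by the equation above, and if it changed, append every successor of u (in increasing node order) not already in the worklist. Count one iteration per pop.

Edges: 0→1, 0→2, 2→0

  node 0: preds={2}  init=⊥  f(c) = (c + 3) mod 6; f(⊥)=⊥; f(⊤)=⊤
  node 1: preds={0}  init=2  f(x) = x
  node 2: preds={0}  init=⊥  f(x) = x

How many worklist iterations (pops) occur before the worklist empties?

3

Iteration log — 3 steps:
  step 1. node 0  ⊔preds=⊥  new=⊥  stable
  step 2. node 1  ⊔preds=⊥  new=2  stable
  step 3. node 2  ⊔preds=⊥  new=⊥  stable

Least fixpoint reached:
  node 0: ⊥
  node 1: 2
  node 2: ⊥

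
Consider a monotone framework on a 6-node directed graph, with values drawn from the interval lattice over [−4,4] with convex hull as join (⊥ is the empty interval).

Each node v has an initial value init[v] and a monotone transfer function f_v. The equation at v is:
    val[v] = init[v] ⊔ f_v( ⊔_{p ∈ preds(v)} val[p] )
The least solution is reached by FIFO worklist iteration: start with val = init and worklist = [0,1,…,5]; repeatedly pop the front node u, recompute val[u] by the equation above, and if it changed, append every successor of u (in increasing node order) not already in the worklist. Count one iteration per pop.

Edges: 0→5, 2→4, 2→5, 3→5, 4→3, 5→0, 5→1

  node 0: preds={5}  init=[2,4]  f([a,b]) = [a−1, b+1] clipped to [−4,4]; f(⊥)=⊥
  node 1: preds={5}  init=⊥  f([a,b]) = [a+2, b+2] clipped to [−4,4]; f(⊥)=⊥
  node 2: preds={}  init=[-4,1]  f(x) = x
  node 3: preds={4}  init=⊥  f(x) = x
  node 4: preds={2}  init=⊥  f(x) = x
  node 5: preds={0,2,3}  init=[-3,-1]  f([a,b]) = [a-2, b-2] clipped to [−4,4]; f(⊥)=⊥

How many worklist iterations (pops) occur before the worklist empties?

Trace (10 dequeues):
  [1] u=0 | in [-3,-1] | out [-4,4] | prev [2,4] | push {}
  [2] u=1 | in [-3,-1] | out [-1,1] | prev ⊥ | push {}
  [3] u=2 | in ⊥ | out [-4,1] | ==
  [4] u=3 | in ⊥ | out ⊥ | ==
  [5] u=4 | in [-4,1] | out [-4,1] | prev ⊥ | push {3}
  [6] u=5 | in [-4,4] | out [-4,2] | prev [-3,-1] | push {0,1}
  [7] u=3 | in [-4,1] | out [-4,1] | prev ⊥ | push {5}
  [8] u=0 | in [-4,2] | out [-4,4] | ==
  [9] u=1 | in [-4,2] | out [-2,4] | prev [-1,1] | push {}
  [10] u=5 | in [-4,4] | out [-4,2] | ==

Converged values:
  [0] [-4,4]
  [1] [-2,4]
  [2] [-4,1]
  [3] [-4,1]
  [4] [-4,1]
  [5] [-4,2]

10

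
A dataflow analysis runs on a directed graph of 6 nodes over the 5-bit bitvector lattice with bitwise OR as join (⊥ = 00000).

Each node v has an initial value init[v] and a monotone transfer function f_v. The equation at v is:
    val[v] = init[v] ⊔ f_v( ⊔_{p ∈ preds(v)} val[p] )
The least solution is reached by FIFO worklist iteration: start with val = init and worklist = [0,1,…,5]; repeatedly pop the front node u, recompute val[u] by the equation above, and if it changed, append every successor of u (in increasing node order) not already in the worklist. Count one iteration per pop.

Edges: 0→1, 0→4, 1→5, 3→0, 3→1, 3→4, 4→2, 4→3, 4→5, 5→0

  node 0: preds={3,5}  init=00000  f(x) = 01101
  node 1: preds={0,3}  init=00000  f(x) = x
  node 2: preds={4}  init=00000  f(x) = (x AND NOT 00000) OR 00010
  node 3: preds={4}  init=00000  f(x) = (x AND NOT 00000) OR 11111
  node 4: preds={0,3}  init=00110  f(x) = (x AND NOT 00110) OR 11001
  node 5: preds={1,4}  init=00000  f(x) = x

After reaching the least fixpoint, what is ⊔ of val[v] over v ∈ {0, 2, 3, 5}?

Iteration log — 11 steps:
  step 1. node 0  ⊔preds=00000  new=01101  old=00000  +wl: 
  step 2. node 1  ⊔preds=01101  new=01101  old=00000  +wl: 
  step 3. node 2  ⊔preds=00110  new=00110  old=00000  +wl: 
  step 4. node 3  ⊔preds=00110  new=11111  old=00000  +wl: 0,1
  step 5. node 4  ⊔preds=11111  new=11111  old=00110  +wl: 2,3
  step 6. node 5  ⊔preds=11111  new=11111  old=00000  +wl: 
  step 7. node 0  ⊔preds=11111  new=01101  stable
  step 8. node 1  ⊔preds=11111  new=11111  old=01101  +wl: 5
  step 9. node 2  ⊔preds=11111  new=11111  old=00110  +wl: 
  step 10. node 3  ⊔preds=11111  new=11111  stable
  step 11. node 5  ⊔preds=11111  new=11111  stable

Least fixpoint reached:
  node 0: 01101
  node 1: 11111
  node 2: 11111
  node 3: 11111
  node 4: 11111
  node 5: 11111

11111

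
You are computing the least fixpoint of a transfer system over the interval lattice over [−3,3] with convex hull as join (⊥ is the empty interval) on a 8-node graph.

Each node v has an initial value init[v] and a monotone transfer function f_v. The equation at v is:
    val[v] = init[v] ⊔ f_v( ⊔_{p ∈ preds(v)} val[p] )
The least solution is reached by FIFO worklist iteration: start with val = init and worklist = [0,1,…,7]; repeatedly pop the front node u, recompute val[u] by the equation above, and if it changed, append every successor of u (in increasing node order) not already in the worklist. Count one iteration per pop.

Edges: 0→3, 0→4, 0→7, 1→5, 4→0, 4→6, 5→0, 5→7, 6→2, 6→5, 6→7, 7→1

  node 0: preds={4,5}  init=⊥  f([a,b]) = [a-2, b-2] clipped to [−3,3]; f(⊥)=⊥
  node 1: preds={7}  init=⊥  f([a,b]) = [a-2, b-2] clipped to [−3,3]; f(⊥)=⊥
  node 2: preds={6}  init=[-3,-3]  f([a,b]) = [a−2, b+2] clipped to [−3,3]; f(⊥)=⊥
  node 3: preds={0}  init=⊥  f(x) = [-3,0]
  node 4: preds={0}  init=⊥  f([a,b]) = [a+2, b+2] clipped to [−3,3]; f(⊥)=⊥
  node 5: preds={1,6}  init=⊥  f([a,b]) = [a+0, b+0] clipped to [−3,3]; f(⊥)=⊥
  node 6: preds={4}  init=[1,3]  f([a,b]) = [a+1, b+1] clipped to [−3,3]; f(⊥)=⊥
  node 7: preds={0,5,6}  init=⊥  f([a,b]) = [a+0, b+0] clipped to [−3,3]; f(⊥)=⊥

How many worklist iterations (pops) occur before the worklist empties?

27

Worklist (27 pops):
  #1 pop 0: in=⊥ → ⊥ (no change)
  #2 pop 1: in=⊥ → ⊥ (no change)
  #3 pop 2: in=[1,3] → [-3,3] (was [-3,-3]); enqueue []
  #4 pop 3: in=⊥ → [-3,0] (was ⊥); enqueue []
  #5 pop 4: in=⊥ → ⊥ (no change)
  #6 pop 5: in=[1,3] → [1,3] (was ⊥); enqueue [0]
  #7 pop 6: in=⊥ → [1,3] (no change)
  #8 pop 7: in=[1,3] → [1,3] (was ⊥); enqueue [1]
  #9 pop 0: in=[1,3] → [-1,1] (was ⊥); enqueue [3,4,7]
  #10 pop 1: in=[1,3] → [-1,1] (was ⊥); enqueue [5]
  #11 pop 3: in=[-1,1] → [-3,0] (no change)
  #12 pop 4: in=[-1,1] → [1,3] (was ⊥); enqueue [0,6]
  #13 pop 7: in=[-1,3] → [-1,3] (was [1,3]); enqueue [1]
  #14 pop 5: in=[-1,3] → [-1,3] (was [1,3]); enqueue [7]
  #15 pop 0: in=[-1,3] → [-3,1] (was [-1,1]); enqueue [3,4]
  #16 pop 6: in=[1,3] → [1,3] (no change)
  #17 pop 1: in=[-1,3] → [-3,1] (was [-1,1]); enqueue [5]
  #18 pop 7: in=[-3,3] → [-3,3] (was [-1,3]); enqueue [1]
  #19 pop 3: in=[-3,1] → [-3,0] (no change)
  #20 pop 4: in=[-3,1] → [-1,3] (was [1,3]); enqueue [0,6]
  #21 pop 5: in=[-3,3] → [-3,3] (was [-1,3]); enqueue [7]
  #22 pop 1: in=[-3,3] → [-3,1] (no change)
  #23 pop 0: in=[-3,3] → [-3,1] (no change)
  #24 pop 6: in=[-1,3] → [0,3] (was [1,3]); enqueue [2,5]
  #25 pop 7: in=[-3,3] → [-3,3] (no change)
  #26 pop 2: in=[0,3] → [-3,3] (no change)
  #27 pop 5: in=[-3,3] → [-3,3] (no change)

Fixpoint:
  val[0] = [-3,1]
  val[1] = [-3,1]
  val[2] = [-3,3]
  val[3] = [-3,0]
  val[4] = [-1,3]
  val[5] = [-3,3]
  val[6] = [0,3]
  val[7] = [-3,3]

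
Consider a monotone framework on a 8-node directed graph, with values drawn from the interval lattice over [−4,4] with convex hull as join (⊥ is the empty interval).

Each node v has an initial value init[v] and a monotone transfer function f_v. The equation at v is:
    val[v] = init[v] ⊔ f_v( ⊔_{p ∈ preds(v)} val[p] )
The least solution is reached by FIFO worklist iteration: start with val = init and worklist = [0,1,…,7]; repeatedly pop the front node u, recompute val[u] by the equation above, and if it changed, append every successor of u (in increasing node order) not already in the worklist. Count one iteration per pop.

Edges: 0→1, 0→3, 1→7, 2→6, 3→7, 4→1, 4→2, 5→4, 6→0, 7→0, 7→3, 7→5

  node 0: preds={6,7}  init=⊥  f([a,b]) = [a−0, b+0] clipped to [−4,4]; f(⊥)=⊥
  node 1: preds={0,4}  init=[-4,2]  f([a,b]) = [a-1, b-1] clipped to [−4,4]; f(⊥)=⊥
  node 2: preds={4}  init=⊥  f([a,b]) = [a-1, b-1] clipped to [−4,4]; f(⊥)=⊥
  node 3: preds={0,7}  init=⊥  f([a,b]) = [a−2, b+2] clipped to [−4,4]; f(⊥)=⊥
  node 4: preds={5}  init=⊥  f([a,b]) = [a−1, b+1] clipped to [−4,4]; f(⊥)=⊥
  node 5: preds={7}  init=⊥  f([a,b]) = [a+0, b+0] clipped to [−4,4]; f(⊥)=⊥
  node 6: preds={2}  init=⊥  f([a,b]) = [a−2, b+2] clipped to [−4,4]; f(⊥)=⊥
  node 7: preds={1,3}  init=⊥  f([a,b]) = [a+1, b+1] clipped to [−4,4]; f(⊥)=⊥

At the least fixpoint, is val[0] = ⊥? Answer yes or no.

no

Worklist (25 pops):
  #1 pop 0: in=⊥ → ⊥ (no change)
  #2 pop 1: in=⊥ → [-4,2] (no change)
  #3 pop 2: in=⊥ → ⊥ (no change)
  #4 pop 3: in=⊥ → ⊥ (no change)
  #5 pop 4: in=⊥ → ⊥ (no change)
  #6 pop 5: in=⊥ → ⊥ (no change)
  #7 pop 6: in=⊥ → ⊥ (no change)
  #8 pop 7: in=[-4,2] → [-3,3] (was ⊥); enqueue [0,3,5]
  #9 pop 0: in=[-3,3] → [-3,3] (was ⊥); enqueue [1]
  #10 pop 3: in=[-3,3] → [-4,4] (was ⊥); enqueue [7]
  #11 pop 5: in=[-3,3] → [-3,3] (was ⊥); enqueue [4]
  #12 pop 1: in=[-3,3] → [-4,2] (no change)
  #13 pop 7: in=[-4,4] → [-3,4] (was [-3,3]); enqueue [0,3,5]
  #14 pop 4: in=[-3,3] → [-4,4] (was ⊥); enqueue [1,2]
  #15 pop 0: in=[-3,4] → [-3,4] (was [-3,3]); enqueue []
  #16 pop 3: in=[-3,4] → [-4,4] (no change)
  #17 pop 5: in=[-3,4] → [-3,4] (was [-3,3]); enqueue [4]
  #18 pop 1: in=[-4,4] → [-4,3] (was [-4,2]); enqueue [7]
  #19 pop 2: in=[-4,4] → [-4,3] (was ⊥); enqueue [6]
  #20 pop 4: in=[-3,4] → [-4,4] (no change)
  #21 pop 7: in=[-4,4] → [-3,4] (no change)
  #22 pop 6: in=[-4,3] → [-4,4] (was ⊥); enqueue [0]
  #23 pop 0: in=[-4,4] → [-4,4] (was [-3,4]); enqueue [1,3]
  #24 pop 1: in=[-4,4] → [-4,3] (no change)
  #25 pop 3: in=[-4,4] → [-4,4] (no change)

Fixpoint:
  val[0] = [-4,4]
  val[1] = [-4,3]
  val[2] = [-4,3]
  val[3] = [-4,4]
  val[4] = [-4,4]
  val[5] = [-3,4]
  val[6] = [-4,4]
  val[7] = [-3,4]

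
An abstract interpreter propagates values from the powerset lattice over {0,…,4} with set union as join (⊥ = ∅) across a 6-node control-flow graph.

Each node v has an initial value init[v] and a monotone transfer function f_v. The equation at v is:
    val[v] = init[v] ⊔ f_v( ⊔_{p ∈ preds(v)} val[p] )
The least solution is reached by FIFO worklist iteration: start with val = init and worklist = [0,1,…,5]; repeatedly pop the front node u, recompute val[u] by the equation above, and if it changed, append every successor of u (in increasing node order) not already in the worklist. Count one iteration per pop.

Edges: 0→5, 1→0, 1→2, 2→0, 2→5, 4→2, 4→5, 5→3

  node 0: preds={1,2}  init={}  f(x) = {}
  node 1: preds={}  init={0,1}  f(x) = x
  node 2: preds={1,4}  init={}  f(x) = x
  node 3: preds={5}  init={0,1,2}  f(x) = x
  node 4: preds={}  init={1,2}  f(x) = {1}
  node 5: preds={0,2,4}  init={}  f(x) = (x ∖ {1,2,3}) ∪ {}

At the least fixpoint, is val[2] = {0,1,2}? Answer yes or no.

yes

Iteration log — 8 steps:
  step 1. node 0  ⊔preds={0,1}  new={}  stable
  step 2. node 1  ⊔preds={}  new={0,1}  stable
  step 3. node 2  ⊔preds={0,1,2}  new={0,1,2}  old={}  +wl: 0
  step 4. node 3  ⊔preds={}  new={0,1,2}  stable
  step 5. node 4  ⊔preds={}  new={1,2}  stable
  step 6. node 5  ⊔preds={0,1,2}  new={0}  old={}  +wl: 3
  step 7. node 0  ⊔preds={0,1,2}  new={}  stable
  step 8. node 3  ⊔preds={0}  new={0,1,2}  stable

Least fixpoint reached:
  node 0: {}
  node 1: {0,1}
  node 2: {0,1,2}
  node 3: {0,1,2}
  node 4: {1,2}
  node 5: {0}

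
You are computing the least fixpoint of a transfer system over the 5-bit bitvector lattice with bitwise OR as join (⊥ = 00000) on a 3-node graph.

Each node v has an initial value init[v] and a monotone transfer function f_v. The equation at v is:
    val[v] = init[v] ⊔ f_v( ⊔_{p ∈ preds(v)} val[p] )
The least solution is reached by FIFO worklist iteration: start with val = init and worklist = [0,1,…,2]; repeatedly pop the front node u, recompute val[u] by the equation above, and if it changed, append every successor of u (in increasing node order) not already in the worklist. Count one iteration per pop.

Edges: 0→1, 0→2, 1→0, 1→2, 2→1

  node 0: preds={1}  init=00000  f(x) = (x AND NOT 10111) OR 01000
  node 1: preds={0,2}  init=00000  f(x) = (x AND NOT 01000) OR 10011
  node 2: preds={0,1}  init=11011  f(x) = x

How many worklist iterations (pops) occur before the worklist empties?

4

Worklist (4 pops):
  #1 pop 0: in=00000 → 01000 (was 00000); enqueue []
  #2 pop 1: in=11011 → 10011 (was 00000); enqueue [0]
  #3 pop 2: in=11011 → 11011 (no change)
  #4 pop 0: in=10011 → 01000 (no change)

Fixpoint:
  val[0] = 01000
  val[1] = 10011
  val[2] = 11011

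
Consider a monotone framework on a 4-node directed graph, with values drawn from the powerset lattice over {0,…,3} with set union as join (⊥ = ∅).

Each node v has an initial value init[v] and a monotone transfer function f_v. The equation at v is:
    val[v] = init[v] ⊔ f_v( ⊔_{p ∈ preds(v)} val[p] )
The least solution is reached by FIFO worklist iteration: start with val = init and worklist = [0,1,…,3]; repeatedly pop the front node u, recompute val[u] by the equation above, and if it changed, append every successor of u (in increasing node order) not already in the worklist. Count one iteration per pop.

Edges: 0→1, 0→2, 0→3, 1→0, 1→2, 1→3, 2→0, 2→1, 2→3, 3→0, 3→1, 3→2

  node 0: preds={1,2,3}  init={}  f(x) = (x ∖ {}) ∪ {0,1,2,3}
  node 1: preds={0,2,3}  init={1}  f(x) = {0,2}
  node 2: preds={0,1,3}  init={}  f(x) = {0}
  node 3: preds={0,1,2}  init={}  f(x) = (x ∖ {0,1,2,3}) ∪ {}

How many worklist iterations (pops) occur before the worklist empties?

Trace (6 dequeues):
  [1] u=0 | in {1} | out {0,1,2,3} | prev {} | push {}
  [2] u=1 | in {0,1,2,3} | out {0,1,2} | prev {1} | push {0}
  [3] u=2 | in {0,1,2,3} | out {0} | prev {} | push {1}
  [4] u=3 | in {0,1,2,3} | out {} | ==
  [5] u=0 | in {0,1,2} | out {0,1,2,3} | ==
  [6] u=1 | in {0,1,2,3} | out {0,1,2} | ==

Converged values:
  [0] {0,1,2,3}
  [1] {0,1,2}
  [2] {0}
  [3] {}

6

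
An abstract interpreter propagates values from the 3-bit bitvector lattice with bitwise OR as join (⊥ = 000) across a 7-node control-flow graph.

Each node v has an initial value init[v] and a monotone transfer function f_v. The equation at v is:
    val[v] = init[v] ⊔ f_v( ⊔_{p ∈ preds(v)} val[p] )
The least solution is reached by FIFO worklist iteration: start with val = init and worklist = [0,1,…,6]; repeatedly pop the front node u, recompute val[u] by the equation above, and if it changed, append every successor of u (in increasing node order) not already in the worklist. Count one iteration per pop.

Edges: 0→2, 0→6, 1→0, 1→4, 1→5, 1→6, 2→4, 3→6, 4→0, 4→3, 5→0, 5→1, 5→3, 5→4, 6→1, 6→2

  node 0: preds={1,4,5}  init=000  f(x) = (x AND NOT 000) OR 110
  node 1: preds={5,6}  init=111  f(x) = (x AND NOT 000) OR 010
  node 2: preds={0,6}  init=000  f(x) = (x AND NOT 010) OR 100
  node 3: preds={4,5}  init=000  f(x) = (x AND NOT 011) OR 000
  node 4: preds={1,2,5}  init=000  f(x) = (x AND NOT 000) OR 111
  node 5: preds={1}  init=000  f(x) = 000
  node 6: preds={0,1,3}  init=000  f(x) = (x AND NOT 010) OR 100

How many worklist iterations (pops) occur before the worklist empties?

Trace (12 dequeues):
  [1] u=0 | in 111 | out 111 | prev 000 | push {}
  [2] u=1 | in 000 | out 111 | ==
  [3] u=2 | in 111 | out 101 | prev 000 | push {}
  [4] u=3 | in 000 | out 000 | ==
  [5] u=4 | in 111 | out 111 | prev 000 | push {0,3}
  [6] u=5 | in 111 | out 000 | ==
  [7] u=6 | in 111 | out 101 | prev 000 | push {1,2}
  [8] u=0 | in 111 | out 111 | ==
  [9] u=3 | in 111 | out 100 | prev 000 | push {6}
  [10] u=1 | in 101 | out 111 | ==
  [11] u=2 | in 111 | out 101 | ==
  [12] u=6 | in 111 | out 101 | ==

Converged values:
  [0] 111
  [1] 111
  [2] 101
  [3] 100
  [4] 111
  [5] 000
  [6] 101

12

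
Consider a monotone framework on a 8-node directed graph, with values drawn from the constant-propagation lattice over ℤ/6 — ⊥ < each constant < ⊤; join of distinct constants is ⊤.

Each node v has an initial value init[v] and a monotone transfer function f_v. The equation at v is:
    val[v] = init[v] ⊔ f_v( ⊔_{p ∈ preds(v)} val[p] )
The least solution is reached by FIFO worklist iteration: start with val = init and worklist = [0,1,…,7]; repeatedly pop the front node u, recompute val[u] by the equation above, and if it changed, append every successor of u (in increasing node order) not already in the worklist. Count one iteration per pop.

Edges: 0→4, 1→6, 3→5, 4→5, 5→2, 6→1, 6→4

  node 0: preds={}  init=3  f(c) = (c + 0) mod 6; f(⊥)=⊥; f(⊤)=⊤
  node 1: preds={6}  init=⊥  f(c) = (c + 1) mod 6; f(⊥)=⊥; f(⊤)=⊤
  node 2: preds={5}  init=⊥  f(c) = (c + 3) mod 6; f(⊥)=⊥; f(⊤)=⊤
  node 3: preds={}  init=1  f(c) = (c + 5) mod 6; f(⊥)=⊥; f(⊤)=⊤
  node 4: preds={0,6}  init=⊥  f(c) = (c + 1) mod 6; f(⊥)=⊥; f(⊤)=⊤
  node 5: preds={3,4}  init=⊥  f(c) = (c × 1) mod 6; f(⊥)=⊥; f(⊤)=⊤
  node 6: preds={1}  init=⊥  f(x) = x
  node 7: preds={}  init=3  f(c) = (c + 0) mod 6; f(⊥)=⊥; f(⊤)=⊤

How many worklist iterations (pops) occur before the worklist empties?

Trace (9 dequeues):
  [1] u=0 | in ⊥ | out 3 | ==
  [2] u=1 | in ⊥ | out ⊥ | ==
  [3] u=2 | in ⊥ | out ⊥ | ==
  [4] u=3 | in ⊥ | out 1 | ==
  [5] u=4 | in 3 | out 4 | prev ⊥ | push {}
  [6] u=5 | in ⊤ | out ⊤ | prev ⊥ | push {2}
  [7] u=6 | in ⊥ | out ⊥ | ==
  [8] u=7 | in ⊥ | out 3 | ==
  [9] u=2 | in ⊤ | out ⊤ | prev ⊥ | push {}

Converged values:
  [0] 3
  [1] ⊥
  [2] ⊤
  [3] 1
  [4] 4
  [5] ⊤
  [6] ⊥
  [7] 3

9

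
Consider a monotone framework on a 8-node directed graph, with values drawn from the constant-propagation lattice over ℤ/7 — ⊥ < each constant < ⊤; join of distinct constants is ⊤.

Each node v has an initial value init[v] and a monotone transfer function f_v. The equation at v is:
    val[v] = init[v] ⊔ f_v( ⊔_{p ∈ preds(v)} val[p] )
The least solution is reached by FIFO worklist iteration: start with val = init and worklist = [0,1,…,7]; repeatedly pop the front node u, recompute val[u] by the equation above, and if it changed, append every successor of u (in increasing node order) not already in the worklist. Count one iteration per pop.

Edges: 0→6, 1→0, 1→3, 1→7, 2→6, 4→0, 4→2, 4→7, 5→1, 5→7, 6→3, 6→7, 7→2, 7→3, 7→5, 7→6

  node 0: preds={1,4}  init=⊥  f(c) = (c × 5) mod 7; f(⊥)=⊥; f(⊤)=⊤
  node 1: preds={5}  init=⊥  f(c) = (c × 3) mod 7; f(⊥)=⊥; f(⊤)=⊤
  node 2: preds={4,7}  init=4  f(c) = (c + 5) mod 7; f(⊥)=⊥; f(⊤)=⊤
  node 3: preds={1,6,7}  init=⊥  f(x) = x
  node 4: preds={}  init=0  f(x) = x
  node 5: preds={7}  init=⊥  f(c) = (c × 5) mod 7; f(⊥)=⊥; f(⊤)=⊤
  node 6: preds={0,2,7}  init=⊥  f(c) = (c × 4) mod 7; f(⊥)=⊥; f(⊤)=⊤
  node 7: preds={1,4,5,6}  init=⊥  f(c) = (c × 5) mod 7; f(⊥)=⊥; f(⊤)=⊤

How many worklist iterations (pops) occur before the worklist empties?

Trace (17 dequeues):
  [1] u=0 | in 0 | out 0 | prev ⊥ | push {}
  [2] u=1 | in ⊥ | out ⊥ | ==
  [3] u=2 | in 0 | out ⊤ | prev 4 | push {}
  [4] u=3 | in ⊥ | out ⊥ | ==
  [5] u=4 | in ⊥ | out 0 | ==
  [6] u=5 | in ⊥ | out ⊥ | ==
  [7] u=6 | in ⊤ | out ⊤ | prev ⊥ | push {3}
  [8] u=7 | in ⊤ | out ⊤ | prev ⊥ | push {2,5,6}
  [9] u=3 | in ⊤ | out ⊤ | prev ⊥ | push {}
  [10] u=2 | in ⊤ | out ⊤ | ==
  [11] u=5 | in ⊤ | out ⊤ | prev ⊥ | push {1,7}
  [12] u=6 | in ⊤ | out ⊤ | ==
  [13] u=1 | in ⊤ | out ⊤ | prev ⊥ | push {0,3}
  [14] u=7 | in ⊤ | out ⊤ | ==
  [15] u=0 | in ⊤ | out ⊤ | prev 0 | push {6}
  [16] u=3 | in ⊤ | out ⊤ | ==
  [17] u=6 | in ⊤ | out ⊤ | ==

Converged values:
  [0] ⊤
  [1] ⊤
  [2] ⊤
  [3] ⊤
  [4] 0
  [5] ⊤
  [6] ⊤
  [7] ⊤

17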